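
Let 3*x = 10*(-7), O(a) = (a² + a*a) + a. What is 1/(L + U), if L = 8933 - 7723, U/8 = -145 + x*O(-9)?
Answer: -1/28510 ≈ -3.5075e-5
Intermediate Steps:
O(a) = a + 2*a² (O(a) = (a² + a²) + a = 2*a² + a = a + 2*a²)
x = -70/3 (x = (10*(-7))/3 = (⅓)*(-70) = -70/3 ≈ -23.333)
U = -29720 (U = 8*(-145 - (-210)*(1 + 2*(-9))) = 8*(-145 - (-210)*(1 - 18)) = 8*(-145 - (-210)*(-17)) = 8*(-145 - 70/3*153) = 8*(-145 - 3570) = 8*(-3715) = -29720)
L = 1210
1/(L + U) = 1/(1210 - 29720) = 1/(-28510) = -1/28510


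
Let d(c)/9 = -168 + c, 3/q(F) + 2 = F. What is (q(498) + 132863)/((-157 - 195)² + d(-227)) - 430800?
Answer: -25715723303149/59693104 ≈ -4.3080e+5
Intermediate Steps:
q(F) = 3/(-2 + F)
d(c) = -1512 + 9*c (d(c) = 9*(-168 + c) = -1512 + 9*c)
(q(498) + 132863)/((-157 - 195)² + d(-227)) - 430800 = (3/(-2 + 498) + 132863)/((-157 - 195)² + (-1512 + 9*(-227))) - 430800 = (3/496 + 132863)/((-352)² + (-1512 - 2043)) - 430800 = (3*(1/496) + 132863)/(123904 - 3555) - 430800 = (3/496 + 132863)/120349 - 430800 = (65900051/496)*(1/120349) - 430800 = 65900051/59693104 - 430800 = -25715723303149/59693104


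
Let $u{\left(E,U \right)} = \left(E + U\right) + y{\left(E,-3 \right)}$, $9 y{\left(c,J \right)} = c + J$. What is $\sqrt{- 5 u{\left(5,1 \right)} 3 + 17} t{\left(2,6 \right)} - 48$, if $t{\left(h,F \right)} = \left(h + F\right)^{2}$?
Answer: $-48 + \frac{64 i \sqrt{687}}{3} \approx -48.0 + 559.16 i$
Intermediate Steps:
$y{\left(c,J \right)} = \frac{J}{9} + \frac{c}{9}$ ($y{\left(c,J \right)} = \frac{c + J}{9} = \frac{J + c}{9} = \frac{J}{9} + \frac{c}{9}$)
$u{\left(E,U \right)} = - \frac{1}{3} + U + \frac{10 E}{9}$ ($u{\left(E,U \right)} = \left(E + U\right) + \left(\frac{1}{9} \left(-3\right) + \frac{E}{9}\right) = \left(E + U\right) + \left(- \frac{1}{3} + \frac{E}{9}\right) = - \frac{1}{3} + U + \frac{10 E}{9}$)
$t{\left(h,F \right)} = \left(F + h\right)^{2}$
$\sqrt{- 5 u{\left(5,1 \right)} 3 + 17} t{\left(2,6 \right)} - 48 = \sqrt{- 5 \left(- \frac{1}{3} + 1 + \frac{10}{9} \cdot 5\right) 3 + 17} \left(6 + 2\right)^{2} - 48 = \sqrt{- 5 \left(- \frac{1}{3} + 1 + \frac{50}{9}\right) 3 + 17} \cdot 8^{2} - 48 = \sqrt{\left(-5\right) \frac{56}{9} \cdot 3 + 17} \cdot 64 - 48 = \sqrt{\left(- \frac{280}{9}\right) 3 + 17} \cdot 64 - 48 = \sqrt{- \frac{280}{3} + 17} \cdot 64 - 48 = \sqrt{- \frac{229}{3}} \cdot 64 - 48 = \frac{i \sqrt{687}}{3} \cdot 64 - 48 = \frac{64 i \sqrt{687}}{3} - 48 = -48 + \frac{64 i \sqrt{687}}{3}$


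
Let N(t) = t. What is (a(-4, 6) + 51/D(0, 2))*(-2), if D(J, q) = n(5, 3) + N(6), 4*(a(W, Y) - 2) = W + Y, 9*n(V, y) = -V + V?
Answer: -22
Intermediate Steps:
n(V, y) = 0 (n(V, y) = (-V + V)/9 = (⅑)*0 = 0)
a(W, Y) = 2 + W/4 + Y/4 (a(W, Y) = 2 + (W + Y)/4 = 2 + (W/4 + Y/4) = 2 + W/4 + Y/4)
D(J, q) = 6 (D(J, q) = 0 + 6 = 6)
(a(-4, 6) + 51/D(0, 2))*(-2) = ((2 + (¼)*(-4) + (¼)*6) + 51/6)*(-2) = ((2 - 1 + 3/2) + 51*(⅙))*(-2) = (5/2 + 17/2)*(-2) = 11*(-2) = -22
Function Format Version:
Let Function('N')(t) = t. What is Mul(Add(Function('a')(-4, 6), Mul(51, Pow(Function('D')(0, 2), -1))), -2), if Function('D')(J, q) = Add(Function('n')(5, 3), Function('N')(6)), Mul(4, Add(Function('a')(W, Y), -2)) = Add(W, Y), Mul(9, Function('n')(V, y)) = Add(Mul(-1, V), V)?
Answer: -22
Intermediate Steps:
Function('n')(V, y) = 0 (Function('n')(V, y) = Mul(Rational(1, 9), Add(Mul(-1, V), V)) = Mul(Rational(1, 9), 0) = 0)
Function('a')(W, Y) = Add(2, Mul(Rational(1, 4), W), Mul(Rational(1, 4), Y)) (Function('a')(W, Y) = Add(2, Mul(Rational(1, 4), Add(W, Y))) = Add(2, Add(Mul(Rational(1, 4), W), Mul(Rational(1, 4), Y))) = Add(2, Mul(Rational(1, 4), W), Mul(Rational(1, 4), Y)))
Function('D')(J, q) = 6 (Function('D')(J, q) = Add(0, 6) = 6)
Mul(Add(Function('a')(-4, 6), Mul(51, Pow(Function('D')(0, 2), -1))), -2) = Mul(Add(Add(2, Mul(Rational(1, 4), -4), Mul(Rational(1, 4), 6)), Mul(51, Pow(6, -1))), -2) = Mul(Add(Add(2, -1, Rational(3, 2)), Mul(51, Rational(1, 6))), -2) = Mul(Add(Rational(5, 2), Rational(17, 2)), -2) = Mul(11, -2) = -22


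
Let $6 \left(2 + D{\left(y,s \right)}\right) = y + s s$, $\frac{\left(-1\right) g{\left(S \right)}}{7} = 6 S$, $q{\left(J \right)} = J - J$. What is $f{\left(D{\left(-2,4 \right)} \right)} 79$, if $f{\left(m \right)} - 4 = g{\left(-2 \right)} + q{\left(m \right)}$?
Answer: $6952$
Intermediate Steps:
$q{\left(J \right)} = 0$
$g{\left(S \right)} = - 42 S$ ($g{\left(S \right)} = - 7 \cdot 6 S = - 42 S$)
$D{\left(y,s \right)} = -2 + \frac{y}{6} + \frac{s^{2}}{6}$ ($D{\left(y,s \right)} = -2 + \frac{y + s s}{6} = -2 + \frac{y + s^{2}}{6} = -2 + \left(\frac{y}{6} + \frac{s^{2}}{6}\right) = -2 + \frac{y}{6} + \frac{s^{2}}{6}$)
$f{\left(m \right)} = 88$ ($f{\left(m \right)} = 4 + \left(\left(-42\right) \left(-2\right) + 0\right) = 4 + \left(84 + 0\right) = 4 + 84 = 88$)
$f{\left(D{\left(-2,4 \right)} \right)} 79 = 88 \cdot 79 = 6952$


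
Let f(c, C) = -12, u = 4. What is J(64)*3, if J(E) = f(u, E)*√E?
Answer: -288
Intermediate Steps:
J(E) = -12*√E
J(64)*3 = -12*√64*3 = -12*8*3 = -96*3 = -288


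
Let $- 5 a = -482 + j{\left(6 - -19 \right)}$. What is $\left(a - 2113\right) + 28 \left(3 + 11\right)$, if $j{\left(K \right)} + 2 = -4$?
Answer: $- \frac{8117}{5} \approx -1623.4$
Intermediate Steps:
$j{\left(K \right)} = -6$ ($j{\left(K \right)} = -2 - 4 = -6$)
$a = \frac{488}{5}$ ($a = - \frac{-482 - 6}{5} = \left(- \frac{1}{5}\right) \left(-488\right) = \frac{488}{5} \approx 97.6$)
$\left(a - 2113\right) + 28 \left(3 + 11\right) = \left(\frac{488}{5} - 2113\right) + 28 \left(3 + 11\right) = - \frac{10077}{5} + 28 \cdot 14 = - \frac{10077}{5} + 392 = - \frac{8117}{5}$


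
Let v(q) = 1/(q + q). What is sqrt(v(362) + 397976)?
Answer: 5*sqrt(2086094685)/362 ≈ 630.85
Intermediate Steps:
v(q) = 1/(2*q)
sqrt(v(362) + 397976) = sqrt((1/2)/362 + 397976) = sqrt((1/2)*(1/362) + 397976) = sqrt(1/724 + 397976) = sqrt(288134625/724) = 5*sqrt(2086094685)/362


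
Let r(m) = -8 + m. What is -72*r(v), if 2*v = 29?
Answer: -468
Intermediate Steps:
v = 29/2 (v = (1/2)*29 = 29/2 ≈ 14.500)
-72*r(v) = -72*(-8 + 29/2) = -72*13/2 = -468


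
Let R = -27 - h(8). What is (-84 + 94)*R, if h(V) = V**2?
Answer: -910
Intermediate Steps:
R = -91 (R = -27 - 1*8**2 = -27 - 1*64 = -27 - 64 = -91)
(-84 + 94)*R = (-84 + 94)*(-91) = 10*(-91) = -910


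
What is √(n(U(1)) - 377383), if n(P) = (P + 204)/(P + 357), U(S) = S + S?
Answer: I*√48637424469/359 ≈ 614.31*I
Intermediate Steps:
U(S) = 2*S
n(P) = (204 + P)/(357 + P)
√(n(U(1)) - 377383) = √((204 + 2*1)/(357 + 2*1) - 377383) = √((204 + 2)/(357 + 2) - 377383) = √(206/359 - 377383) = √(-135480291/359) = I*√48637424469/359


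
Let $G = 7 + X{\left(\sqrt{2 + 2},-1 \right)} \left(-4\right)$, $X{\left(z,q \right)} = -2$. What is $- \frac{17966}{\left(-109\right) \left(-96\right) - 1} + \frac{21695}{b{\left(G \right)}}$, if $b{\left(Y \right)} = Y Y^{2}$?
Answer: $\frac{33271907}{7062525} \approx 4.7111$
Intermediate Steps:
$G = 15$ ($G = 7 - -8 = 7 + 8 = 15$)
$b{\left(Y \right)} = Y^{3}$
$- \frac{17966}{\left(-109\right) \left(-96\right) - 1} + \frac{21695}{b{\left(G \right)}} = - \frac{17966}{\left(-109\right) \left(-96\right) - 1} + \frac{21695}{15^{3}} = - \frac{17966}{10464 - 1} + \frac{21695}{3375} = - \frac{17966}{10463} + 21695 \cdot \frac{1}{3375} = \left(-17966\right) \frac{1}{10463} + \frac{4339}{675} = - \frac{17966}{10463} + \frac{4339}{675} = \frac{33271907}{7062525}$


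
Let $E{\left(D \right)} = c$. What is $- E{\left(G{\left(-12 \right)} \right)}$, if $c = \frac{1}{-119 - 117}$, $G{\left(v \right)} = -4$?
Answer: $\frac{1}{236} \approx 0.0042373$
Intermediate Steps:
$c = - \frac{1}{236}$ ($c = \frac{1}{-236} = - \frac{1}{236} \approx -0.0042373$)
$E{\left(D \right)} = - \frac{1}{236}$
$- E{\left(G{\left(-12 \right)} \right)} = \left(-1\right) \left(- \frac{1}{236}\right) = \frac{1}{236}$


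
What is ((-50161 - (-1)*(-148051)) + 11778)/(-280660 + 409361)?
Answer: -186434/128701 ≈ -1.4486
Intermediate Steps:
((-50161 - (-1)*(-148051)) + 11778)/(-280660 + 409361) = ((-50161 - 1*148051) + 11778)/128701 = ((-50161 - 148051) + 11778)*(1/128701) = (-198212 + 11778)*(1/128701) = -186434*1/128701 = -186434/128701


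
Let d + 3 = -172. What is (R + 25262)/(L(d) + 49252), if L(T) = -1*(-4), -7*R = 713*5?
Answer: 173269/344792 ≈ 0.50253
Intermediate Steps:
d = -175 (d = -3 - 172 = -175)
R = -3565/7 (R = -713*5/7 = -⅐*3565 = -3565/7 ≈ -509.29)
L(T) = 4
(R + 25262)/(L(d) + 49252) = (-3565/7 + 25262)/(4 + 49252) = (173269/7)/49256 = (173269/7)*(1/49256) = 173269/344792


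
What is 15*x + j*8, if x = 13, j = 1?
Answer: 203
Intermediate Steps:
15*x + j*8 = 15*13 + 1*8 = 195 + 8 = 203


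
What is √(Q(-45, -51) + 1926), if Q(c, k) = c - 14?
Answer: √1867 ≈ 43.209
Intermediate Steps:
Q(c, k) = -14 + c
√(Q(-45, -51) + 1926) = √((-14 - 45) + 1926) = √(-59 + 1926) = √1867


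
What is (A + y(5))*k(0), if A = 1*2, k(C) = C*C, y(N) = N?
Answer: 0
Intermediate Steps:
k(C) = C²
A = 2
(A + y(5))*k(0) = (2 + 5)*0² = 7*0 = 0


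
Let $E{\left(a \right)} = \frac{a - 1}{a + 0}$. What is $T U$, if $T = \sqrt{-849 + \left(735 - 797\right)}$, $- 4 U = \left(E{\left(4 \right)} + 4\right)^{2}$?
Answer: $- \frac{361 i \sqrt{911}}{64} \approx - 170.25 i$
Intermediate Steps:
$E{\left(a \right)} = \frac{-1 + a}{a}$
$U = - \frac{361}{64}$ ($U = - \frac{\left(\frac{-1 + 4}{4} + 4\right)^{2}}{4} = - \frac{\left(\frac{1}{4} \cdot 3 + 4\right)^{2}}{4} = - \frac{\left(\frac{3}{4} + 4\right)^{2}}{4} = - \frac{\left(\frac{19}{4}\right)^{2}}{4} = \left(- \frac{1}{4}\right) \frac{361}{16} = - \frac{361}{64} \approx -5.6406$)
$T = i \sqrt{911}$ ($T = \sqrt{-849 + \left(735 - 797\right)} = \sqrt{-849 - 62} = \sqrt{-911} = i \sqrt{911} \approx 30.183 i$)
$T U = i \sqrt{911} \left(- \frac{361}{64}\right) = - \frac{361 i \sqrt{911}}{64}$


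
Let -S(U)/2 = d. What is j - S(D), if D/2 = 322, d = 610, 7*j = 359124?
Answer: 367664/7 ≈ 52523.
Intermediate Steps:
j = 359124/7 (j = (1/7)*359124 = 359124/7 ≈ 51303.)
D = 644 (D = 2*322 = 644)
S(U) = -1220 (S(U) = -2*610 = -1220)
j - S(D) = 359124/7 - 1*(-1220) = 359124/7 + 1220 = 367664/7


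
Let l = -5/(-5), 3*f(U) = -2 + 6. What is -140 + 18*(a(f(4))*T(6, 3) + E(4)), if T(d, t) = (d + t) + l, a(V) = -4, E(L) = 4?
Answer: -788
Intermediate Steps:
f(U) = 4/3 (f(U) = (-2 + 6)/3 = (⅓)*4 = 4/3)
l = 1 (l = -5*(-⅕) = 1)
T(d, t) = 1 + d + t (T(d, t) = (d + t) + 1 = 1 + d + t)
-140 + 18*(a(f(4))*T(6, 3) + E(4)) = -140 + 18*(-4*(1 + 6 + 3) + 4) = -140 + 18*(-4*10 + 4) = -140 + 18*(-40 + 4) = -140 + 18*(-36) = -140 - 648 = -788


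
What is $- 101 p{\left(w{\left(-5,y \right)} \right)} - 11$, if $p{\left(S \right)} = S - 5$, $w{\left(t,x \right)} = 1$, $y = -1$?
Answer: $393$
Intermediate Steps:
$p{\left(S \right)} = -5 + S$ ($p{\left(S \right)} = S - 5 = -5 + S$)
$- 101 p{\left(w{\left(-5,y \right)} \right)} - 11 = - 101 \left(-5 + 1\right) - 11 = \left(-101\right) \left(-4\right) - 11 = 404 - 11 = 393$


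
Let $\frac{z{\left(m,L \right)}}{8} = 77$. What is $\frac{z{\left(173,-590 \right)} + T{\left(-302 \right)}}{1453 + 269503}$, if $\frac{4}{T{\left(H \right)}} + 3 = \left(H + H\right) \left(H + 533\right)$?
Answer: $\frac{21487157}{9451419453} \approx 0.0022734$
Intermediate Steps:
$z{\left(m,L \right)} = 616$ ($z{\left(m,L \right)} = 8 \cdot 77 = 616$)
$T{\left(H \right)} = \frac{4}{-3 + 2 H \left(533 + H\right)}$ ($T{\left(H \right)} = \frac{4}{-3 + \left(H + H\right) \left(H + 533\right)} = \frac{4}{-3 + 2 H \left(533 + H\right)}$)
$\frac{z{\left(173,-590 \right)} + T{\left(-302 \right)}}{1453 + 269503} = \frac{616 + \frac{4}{-3 + 2 \left(-302\right)^{2} + 1066 \left(-302\right)}}{1453 + 269503} = \frac{616 + \frac{4}{-3 + 2 \cdot 91204 - 321932}}{270956} = \left(616 + \frac{4}{-3 + 182408 - 321932}\right) \frac{1}{270956} = \left(616 + \frac{4}{-139527}\right) \frac{1}{270956} = \left(616 + 4 \left(- \frac{1}{139527}\right)\right) \frac{1}{270956} = \left(616 - \frac{4}{139527}\right) \frac{1}{270956} = \frac{85948628}{139527} \cdot \frac{1}{270956} = \frac{21487157}{9451419453}$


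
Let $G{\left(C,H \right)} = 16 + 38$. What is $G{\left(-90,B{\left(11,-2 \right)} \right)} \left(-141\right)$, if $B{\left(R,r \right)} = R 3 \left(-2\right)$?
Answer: $-7614$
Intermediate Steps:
$B{\left(R,r \right)} = - 6 R$ ($B{\left(R,r \right)} = 3 R \left(-2\right) = - 6 R$)
$G{\left(C,H \right)} = 54$
$G{\left(-90,B{\left(11,-2 \right)} \right)} \left(-141\right) = 54 \left(-141\right) = -7614$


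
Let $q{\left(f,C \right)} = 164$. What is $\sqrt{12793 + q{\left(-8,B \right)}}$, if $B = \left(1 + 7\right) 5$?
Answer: $\sqrt{12957} \approx 113.83$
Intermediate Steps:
$B = 40$ ($B = 8 \cdot 5 = 40$)
$\sqrt{12793 + q{\left(-8,B \right)}} = \sqrt{12793 + 164} = \sqrt{12957}$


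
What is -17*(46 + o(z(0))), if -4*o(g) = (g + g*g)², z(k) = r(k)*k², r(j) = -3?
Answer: -782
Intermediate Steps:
z(k) = -3*k²
o(g) = -(g + g²)²/4 (o(g) = -(g + g*g)²/4 = -(g + g²)²/4)
-17*(46 + o(z(0))) = -17*(46 - (-3*0²)²*(1 - 3*0²)²/4) = -17*(46 - (-3*0)²*(1 - 3*0)²/4) = -17*(46 - ¼*0²*(1 + 0)²) = -17*(46 - ¼*0*1²) = -17*(46 - ¼*0*1) = -17*(46 + 0) = -17*46 = -782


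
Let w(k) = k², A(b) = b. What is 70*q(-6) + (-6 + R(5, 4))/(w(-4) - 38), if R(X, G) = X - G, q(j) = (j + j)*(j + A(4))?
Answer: 36965/22 ≈ 1680.2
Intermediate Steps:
q(j) = 2*j*(4 + j) (q(j) = (j + j)*(j + 4) = (2*j)*(4 + j) = 2*j*(4 + j))
70*q(-6) + (-6 + R(5, 4))/(w(-4) - 38) = 70*(2*(-6)*(4 - 6)) + (-6 + (5 - 1*4))/((-4)² - 38) = 70*(2*(-6)*(-2)) + (-6 + (5 - 4))/(16 - 38) = 70*24 + (-6 + 1)/(-22) = 1680 - 5*(-1/22) = 1680 + 5/22 = 36965/22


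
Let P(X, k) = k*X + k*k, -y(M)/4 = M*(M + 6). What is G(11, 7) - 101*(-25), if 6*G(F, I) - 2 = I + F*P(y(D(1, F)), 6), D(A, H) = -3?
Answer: 5977/2 ≈ 2988.5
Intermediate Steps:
y(M) = -4*M*(6 + M) (y(M) = -4*M*(M + 6) = -4*M*(6 + M))
P(X, k) = k² + X*k (P(X, k) = X*k + k² = k² + X*k)
G(F, I) = ⅓ + 42*F + I/6 (G(F, I) = ⅓ + (I + F*(6*(-4*(-3)*(6 - 3) + 6)))/6 = ⅓ + (I + F*(6*(-4*(-3)*3 + 6)))/6 = ⅓ + (I + F*(6*(36 + 6)))/6 = ⅓ + (I + F*(6*42))/6 = ⅓ + (I + F*252)/6 = ⅓ + (I + 252*F)/6 = ⅓ + (42*F + I/6) = ⅓ + 42*F + I/6)
G(11, 7) - 101*(-25) = (⅓ + 42*11 + (⅙)*7) - 101*(-25) = (⅓ + 462 + 7/6) + 2525 = 927/2 + 2525 = 5977/2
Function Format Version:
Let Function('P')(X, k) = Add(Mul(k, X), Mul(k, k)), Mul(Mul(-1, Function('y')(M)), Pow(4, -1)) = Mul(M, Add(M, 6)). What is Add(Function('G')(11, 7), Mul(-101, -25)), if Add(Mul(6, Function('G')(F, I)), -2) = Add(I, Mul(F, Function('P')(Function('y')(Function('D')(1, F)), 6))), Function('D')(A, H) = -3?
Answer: Rational(5977, 2) ≈ 2988.5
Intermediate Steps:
Function('y')(M) = Mul(-4, M, Add(6, M)) (Function('y')(M) = Mul(-4, Mul(M, Add(M, 6))) = Mul(-4, Mul(M, Add(6, M))) = Mul(-4, M, Add(6, M)))
Function('P')(X, k) = Add(Pow(k, 2), Mul(X, k)) (Function('P')(X, k) = Add(Mul(X, k), Pow(k, 2)) = Add(Pow(k, 2), Mul(X, k)))
Function('G')(F, I) = Add(Rational(1, 3), Mul(42, F), Mul(Rational(1, 6), I)) (Function('G')(F, I) = Add(Rational(1, 3), Mul(Rational(1, 6), Add(I, Mul(F, Mul(6, Add(Mul(-4, -3, Add(6, -3)), 6)))))) = Add(Rational(1, 3), Mul(Rational(1, 6), Add(I, Mul(F, Mul(6, Add(Mul(-4, -3, 3), 6)))))) = Add(Rational(1, 3), Mul(Rational(1, 6), Add(I, Mul(F, Mul(6, Add(36, 6)))))) = Add(Rational(1, 3), Mul(Rational(1, 6), Add(I, Mul(F, Mul(6, 42))))) = Add(Rational(1, 3), Mul(Rational(1, 6), Add(I, Mul(F, 252)))) = Add(Rational(1, 3), Mul(Rational(1, 6), Add(I, Mul(252, F)))) = Add(Rational(1, 3), Add(Mul(42, F), Mul(Rational(1, 6), I))) = Add(Rational(1, 3), Mul(42, F), Mul(Rational(1, 6), I)))
Add(Function('G')(11, 7), Mul(-101, -25)) = Add(Add(Rational(1, 3), Mul(42, 11), Mul(Rational(1, 6), 7)), Mul(-101, -25)) = Add(Add(Rational(1, 3), 462, Rational(7, 6)), 2525) = Add(Rational(927, 2), 2525) = Rational(5977, 2)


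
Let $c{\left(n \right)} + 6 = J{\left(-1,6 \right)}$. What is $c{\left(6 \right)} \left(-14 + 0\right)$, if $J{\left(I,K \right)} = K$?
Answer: $0$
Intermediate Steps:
$c{\left(n \right)} = 0$ ($c{\left(n \right)} = -6 + 6 = 0$)
$c{\left(6 \right)} \left(-14 + 0\right) = 0 \left(-14 + 0\right) = 0 \left(-14\right) = 0$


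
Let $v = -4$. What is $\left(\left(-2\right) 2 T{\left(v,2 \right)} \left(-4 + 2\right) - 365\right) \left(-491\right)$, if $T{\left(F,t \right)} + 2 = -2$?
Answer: $194927$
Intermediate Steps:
$T{\left(F,t \right)} = -4$ ($T{\left(F,t \right)} = -2 - 2 = -4$)
$\left(\left(-2\right) 2 T{\left(v,2 \right)} \left(-4 + 2\right) - 365\right) \left(-491\right) = \left(\left(-2\right) 2 \left(- 4 \left(-4 + 2\right)\right) - 365\right) \left(-491\right) = \left(- 4 \left(\left(-4\right) \left(-2\right)\right) - 365\right) \left(-491\right) = \left(\left(-4\right) 8 - 365\right) \left(-491\right) = \left(-32 - 365\right) \left(-491\right) = \left(-397\right) \left(-491\right) = 194927$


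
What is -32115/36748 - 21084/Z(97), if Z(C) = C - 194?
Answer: 771679677/3564556 ≈ 216.49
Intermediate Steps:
Z(C) = -194 + C
-32115/36748 - 21084/Z(97) = -32115/36748 - 21084/(-194 + 97) = -32115*1/36748 - 21084/(-97) = -32115/36748 - 21084*(-1/97) = -32115/36748 + 21084/97 = 771679677/3564556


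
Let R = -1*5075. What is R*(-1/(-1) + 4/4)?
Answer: -10150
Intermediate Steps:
R = -5075
R*(-1/(-1) + 4/4) = -5075*(-1/(-1) + 4/4) = -5075*(-1*(-1) + 4*(¼)) = -5075*(1 + 1) = -5075*2 = -10150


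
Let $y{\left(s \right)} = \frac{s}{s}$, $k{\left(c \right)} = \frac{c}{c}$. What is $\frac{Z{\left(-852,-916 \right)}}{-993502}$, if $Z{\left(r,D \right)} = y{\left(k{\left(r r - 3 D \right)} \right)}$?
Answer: $- \frac{1}{993502} \approx -1.0065 \cdot 10^{-6}$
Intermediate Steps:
$k{\left(c \right)} = 1$
$y{\left(s \right)} = 1$
$Z{\left(r,D \right)} = 1$
$\frac{Z{\left(-852,-916 \right)}}{-993502} = 1 \frac{1}{-993502} = 1 \left(- \frac{1}{993502}\right) = - \frac{1}{993502}$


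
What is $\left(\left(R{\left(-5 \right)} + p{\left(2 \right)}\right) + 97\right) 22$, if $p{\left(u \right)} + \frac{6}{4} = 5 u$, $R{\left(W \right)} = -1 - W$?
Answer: $2409$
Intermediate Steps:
$p{\left(u \right)} = - \frac{3}{2} + 5 u$
$\left(\left(R{\left(-5 \right)} + p{\left(2 \right)}\right) + 97\right) 22 = \left(\left(\left(-1 - -5\right) + \left(- \frac{3}{2} + 5 \cdot 2\right)\right) + 97\right) 22 = \left(\left(\left(-1 + 5\right) + \left(- \frac{3}{2} + 10\right)\right) + 97\right) 22 = \left(\left(4 + \frac{17}{2}\right) + 97\right) 22 = \left(\frac{25}{2} + 97\right) 22 = \frac{219}{2} \cdot 22 = 2409$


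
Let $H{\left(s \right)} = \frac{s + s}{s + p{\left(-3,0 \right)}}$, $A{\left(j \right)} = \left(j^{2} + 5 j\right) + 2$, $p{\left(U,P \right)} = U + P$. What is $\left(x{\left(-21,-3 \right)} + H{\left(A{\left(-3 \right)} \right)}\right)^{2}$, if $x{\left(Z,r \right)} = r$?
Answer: $\frac{169}{49} \approx 3.449$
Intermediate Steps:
$p{\left(U,P \right)} = P + U$
$A{\left(j \right)} = 2 + j^{2} + 5 j$
$H{\left(s \right)} = \frac{2 s}{-3 + s}$ ($H{\left(s \right)} = \frac{s + s}{s + \left(0 - 3\right)} = \frac{2 s}{s - 3} = \frac{2 s}{-3 + s}$)
$\left(x{\left(-21,-3 \right)} + H{\left(A{\left(-3 \right)} \right)}\right)^{2} = \left(-3 + \frac{2 \left(2 + \left(-3\right)^{2} + 5 \left(-3\right)\right)}{-3 + \left(2 + \left(-3\right)^{2} + 5 \left(-3\right)\right)}\right)^{2} = \left(-3 + \frac{2 \left(2 + 9 - 15\right)}{-3 + \left(2 + 9 - 15\right)}\right)^{2} = \left(-3 + 2 \left(-4\right) \frac{1}{-3 - 4}\right)^{2} = \left(-3 + 2 \left(-4\right) \frac{1}{-7}\right)^{2} = \left(-3 + 2 \left(-4\right) \left(- \frac{1}{7}\right)\right)^{2} = \left(-3 + \frac{8}{7}\right)^{2} = \left(- \frac{13}{7}\right)^{2} = \frac{169}{49}$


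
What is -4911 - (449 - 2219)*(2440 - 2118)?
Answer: 565029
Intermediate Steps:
-4911 - (449 - 2219)*(2440 - 2118) = -4911 - (-1770)*322 = -4911 - 1*(-569940) = -4911 + 569940 = 565029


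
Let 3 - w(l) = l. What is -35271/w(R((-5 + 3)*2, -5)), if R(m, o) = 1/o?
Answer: -176355/16 ≈ -11022.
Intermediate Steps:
w(l) = 3 - l
-35271/w(R((-5 + 3)*2, -5)) = -35271/(3 - 1/(-5)) = -35271/(3 - 1*(-⅕)) = -35271/(3 + ⅕) = -35271/16/5 = -35271*5/16 = -176355/16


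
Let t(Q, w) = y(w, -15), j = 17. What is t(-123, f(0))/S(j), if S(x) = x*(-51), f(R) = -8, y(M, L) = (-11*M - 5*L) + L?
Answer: -148/867 ≈ -0.17070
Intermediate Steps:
y(M, L) = -11*M - 4*L
t(Q, w) = 60 - 11*w (t(Q, w) = -11*w - 4*(-15) = -11*w + 60 = 60 - 11*w)
S(x) = -51*x
t(-123, f(0))/S(j) = (60 - 11*(-8))/((-51*17)) = (60 + 88)/(-867) = 148*(-1/867) = -148/867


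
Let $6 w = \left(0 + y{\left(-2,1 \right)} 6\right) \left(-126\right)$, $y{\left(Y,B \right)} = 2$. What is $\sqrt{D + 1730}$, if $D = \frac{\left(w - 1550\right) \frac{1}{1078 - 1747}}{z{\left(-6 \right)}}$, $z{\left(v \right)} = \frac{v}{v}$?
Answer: $\frac{2 \sqrt{193871517}}{669} \approx 41.626$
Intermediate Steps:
$z{\left(v \right)} = 1$
$w = -252$ ($w = \frac{\left(0 + 2 \cdot 6\right) \left(-126\right)}{6} = \frac{\left(0 + 12\right) \left(-126\right)}{6} = \frac{12 \left(-126\right)}{6} = \frac{1}{6} \left(-1512\right) = -252$)
$D = \frac{1802}{669}$ ($D = \frac{\left(-252 - 1550\right) \frac{1}{1078 - 1747}}{1} = - \frac{1802}{-669} \cdot 1 = \left(-1802\right) \left(- \frac{1}{669}\right) 1 = \frac{1802}{669} \cdot 1 = \frac{1802}{669} \approx 2.6936$)
$\sqrt{D + 1730} = \sqrt{\frac{1802}{669} + 1730} = \sqrt{\frac{1159172}{669}} = \frac{2 \sqrt{193871517}}{669}$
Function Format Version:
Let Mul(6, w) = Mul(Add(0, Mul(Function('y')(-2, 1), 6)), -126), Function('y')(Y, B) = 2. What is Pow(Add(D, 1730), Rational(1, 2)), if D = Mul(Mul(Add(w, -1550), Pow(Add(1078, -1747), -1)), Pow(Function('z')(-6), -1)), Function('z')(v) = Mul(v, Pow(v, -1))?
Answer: Mul(Rational(2, 669), Pow(193871517, Rational(1, 2))) ≈ 41.626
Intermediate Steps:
Function('z')(v) = 1
w = -252 (w = Mul(Rational(1, 6), Mul(Add(0, Mul(2, 6)), -126)) = Mul(Rational(1, 6), Mul(Add(0, 12), -126)) = Mul(Rational(1, 6), Mul(12, -126)) = Mul(Rational(1, 6), -1512) = -252)
D = Rational(1802, 669) (D = Mul(Mul(Add(-252, -1550), Pow(Add(1078, -1747), -1)), Pow(1, -1)) = Mul(Mul(-1802, Pow(-669, -1)), 1) = Mul(Mul(-1802, Rational(-1, 669)), 1) = Mul(Rational(1802, 669), 1) = Rational(1802, 669) ≈ 2.6936)
Pow(Add(D, 1730), Rational(1, 2)) = Pow(Add(Rational(1802, 669), 1730), Rational(1, 2)) = Pow(Rational(1159172, 669), Rational(1, 2)) = Mul(Rational(2, 669), Pow(193871517, Rational(1, 2)))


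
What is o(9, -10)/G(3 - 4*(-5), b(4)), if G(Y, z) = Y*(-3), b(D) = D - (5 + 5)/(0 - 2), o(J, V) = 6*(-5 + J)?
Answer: -8/23 ≈ -0.34783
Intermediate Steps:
o(J, V) = -30 + 6*J
b(D) = 5 + D (b(D) = D - 10/(-2) = D - 10*(-1)/2 = D - 1*(-5) = D + 5 = 5 + D)
G(Y, z) = -3*Y
o(9, -10)/G(3 - 4*(-5), b(4)) = (-30 + 6*9)/((-3*(3 - 4*(-5)))) = (-30 + 54)/((-3*(3 + 20))) = 24/((-3*23)) = 24/(-69) = 24*(-1/69) = -8/23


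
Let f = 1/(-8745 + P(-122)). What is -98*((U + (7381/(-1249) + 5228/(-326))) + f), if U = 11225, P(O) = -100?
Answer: -1977016835354134/1800727015 ≈ -1.0979e+6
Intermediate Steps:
f = -1/8845 (f = 1/(-8745 - 100) = 1/(-8845) = -1/8845 ≈ -0.00011306)
-98*((U + (7381/(-1249) + 5228/(-326))) + f) = -98*((11225 + (7381/(-1249) + 5228/(-326))) - 1/8845) = -98*((11225 + (7381*(-1/1249) + 5228*(-1/326))) - 1/8845) = -98*((11225 + (-7381/1249 - 2614/163)) - 1/8845) = -98*((11225 - 4467989/203587) - 1/8845) = -98*(2280796086/203587 - 1/8845) = -98*20173641177083/1800727015 = -1977016835354134/1800727015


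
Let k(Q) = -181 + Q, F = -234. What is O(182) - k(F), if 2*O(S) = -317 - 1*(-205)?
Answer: 359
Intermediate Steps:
O(S) = -56 (O(S) = (-317 - 1*(-205))/2 = (-317 + 205)/2 = (½)*(-112) = -56)
O(182) - k(F) = -56 - (-181 - 234) = -56 - 1*(-415) = -56 + 415 = 359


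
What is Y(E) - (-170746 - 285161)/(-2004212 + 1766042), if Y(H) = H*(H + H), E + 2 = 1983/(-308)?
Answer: 264527728891/1882813240 ≈ 140.50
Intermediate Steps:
E = -2599/308 (E = -2 + 1983/(-308) = -2 + 1983*(-1/308) = -2 - 1983/308 = -2599/308 ≈ -8.4383)
Y(H) = 2*H² (Y(H) = H*(2*H) = 2*H²)
Y(E) - (-170746 - 285161)/(-2004212 + 1766042) = 2*(-2599/308)² - (-170746 - 285161)/(-2004212 + 1766042) = 2*(6754801/94864) - (-455907)/(-238170) = 6754801/47432 - (-455907)*(-1)/238170 = 6754801/47432 - 1*151969/79390 = 6754801/47432 - 151969/79390 = 264527728891/1882813240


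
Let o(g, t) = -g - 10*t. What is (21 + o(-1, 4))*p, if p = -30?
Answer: 540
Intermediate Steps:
(21 + o(-1, 4))*p = (21 + (-1*(-1) - 10*4))*(-30) = (21 + (1 - 40))*(-30) = (21 - 39)*(-30) = -18*(-30) = 540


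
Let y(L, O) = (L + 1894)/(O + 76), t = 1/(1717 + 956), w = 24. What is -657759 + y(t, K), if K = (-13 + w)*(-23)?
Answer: -311204658502/473121 ≈ -6.5777e+5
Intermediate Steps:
K = -253 (K = (-13 + 24)*(-23) = 11*(-23) = -253)
t = 1/2673 ≈ 0.00037411
y(L, O) = (1894 + L)/(76 + O)
-657759 + y(t, K) = -657759 + (1894 + 1/2673)/(76 - 253) = -657759 + (5062663/2673)/(-177) = -657759 - 1/177*5062663/2673 = -657759 - 5062663/473121 = -311204658502/473121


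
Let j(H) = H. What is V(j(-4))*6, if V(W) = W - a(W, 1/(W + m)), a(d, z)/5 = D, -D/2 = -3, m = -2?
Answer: -204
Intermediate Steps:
D = 6 (D = -2*(-3) = 6)
a(d, z) = 30 (a(d, z) = 5*6 = 30)
V(W) = -30 + W (V(W) = W - 1*30 = W - 30 = -30 + W)
V(j(-4))*6 = (-30 - 4)*6 = -34*6 = -204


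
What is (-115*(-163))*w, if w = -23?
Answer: -431135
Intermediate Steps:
(-115*(-163))*w = -115*(-163)*(-23) = 18745*(-23) = -431135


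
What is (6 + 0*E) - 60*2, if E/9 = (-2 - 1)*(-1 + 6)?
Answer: -114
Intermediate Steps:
E = -135 (E = 9*((-2 - 1)*(-1 + 6)) = 9*(-3*5) = 9*(-15) = -135)
(6 + 0*E) - 60*2 = (6 + 0*(-135)) - 60*2 = (6 + 0) - 120 = 6 - 120 = -114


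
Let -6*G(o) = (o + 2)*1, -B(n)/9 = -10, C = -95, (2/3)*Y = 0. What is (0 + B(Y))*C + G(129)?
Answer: -51431/6 ≈ -8571.8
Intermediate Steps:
Y = 0 (Y = (3/2)*0 = 0)
B(n) = 90 (B(n) = -9*(-10) = 90)
G(o) = -1/3 - o/6 (G(o) = -(o + 2)/6 = -(2 + o)/6 = -1/3 - o/6)
(0 + B(Y))*C + G(129) = (0 + 90)*(-95) + (-1/3 - 1/6*129) = 90*(-95) + (-1/3 - 43/2) = -8550 - 131/6 = -51431/6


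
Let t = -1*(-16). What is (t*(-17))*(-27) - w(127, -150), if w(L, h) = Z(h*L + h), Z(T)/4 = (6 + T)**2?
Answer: -1473631200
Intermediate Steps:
Z(T) = 4*(6 + T)**2
t = 16
w(L, h) = 4*(6 + h + L*h)**2 (w(L, h) = 4*(6 + (h*L + h))**2 = 4*(6 + (L*h + h))**2 = 4*(6 + (h + L*h))**2 = 4*(6 + h + L*h)**2)
(t*(-17))*(-27) - w(127, -150) = (16*(-17))*(-27) - 4*(6 - 150*(1 + 127))**2 = -272*(-27) - 4*(6 - 150*128)**2 = 7344 - 4*(6 - 19200)**2 = 7344 - 4*(-19194)**2 = 7344 - 4*368409636 = 7344 - 1*1473638544 = 7344 - 1473638544 = -1473631200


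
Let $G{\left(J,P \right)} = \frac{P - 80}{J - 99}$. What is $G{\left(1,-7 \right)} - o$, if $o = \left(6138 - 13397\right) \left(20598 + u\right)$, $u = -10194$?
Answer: $\frac{7401218415}{98} \approx 7.5523 \cdot 10^{7}$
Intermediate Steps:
$G{\left(J,P \right)} = \frac{-80 + P}{-99 + J}$
$o = -75522636$ ($o = \left(6138 - 13397\right) \left(20598 - 10194\right) = \left(-7259\right) 10404 = -75522636$)
$G{\left(1,-7 \right)} - o = \frac{-80 - 7}{-99 + 1} - -75522636 = \frac{1}{-98} \left(-87\right) + 75522636 = \left(- \frac{1}{98}\right) \left(-87\right) + 75522636 = \frac{87}{98} + 75522636 = \frac{7401218415}{98}$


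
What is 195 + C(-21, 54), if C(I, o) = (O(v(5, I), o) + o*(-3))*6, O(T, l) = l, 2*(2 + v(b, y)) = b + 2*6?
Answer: -453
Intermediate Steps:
v(b, y) = 4 + b/2 (v(b, y) = -2 + (b + 2*6)/2 = -2 + (b + 12)/2 = -2 + (12 + b)/2 = -2 + (6 + b/2) = 4 + b/2)
C(I, o) = -12*o (C(I, o) = (o + o*(-3))*6 = (o - 3*o)*6 = -2*o*6 = -12*o)
195 + C(-21, 54) = 195 - 12*54 = 195 - 648 = -453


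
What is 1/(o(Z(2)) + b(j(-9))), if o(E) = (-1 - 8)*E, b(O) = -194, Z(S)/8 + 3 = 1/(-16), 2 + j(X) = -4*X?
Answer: 2/53 ≈ 0.037736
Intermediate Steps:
j(X) = -2 - 4*X
Z(S) = -49/2 (Z(S) = -24 + 8/(-16) = -24 + 8*(-1/16) = -24 - ½ = -49/2)
o(E) = -9*E
1/(o(Z(2)) + b(j(-9))) = 1/(-9*(-49/2) - 194) = 1/(441/2 - 194) = 1/(53/2) = 2/53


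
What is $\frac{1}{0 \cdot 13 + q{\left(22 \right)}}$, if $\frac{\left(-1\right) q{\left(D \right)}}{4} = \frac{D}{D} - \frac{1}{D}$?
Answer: $- \frac{11}{42} \approx -0.2619$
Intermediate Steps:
$q{\left(D \right)} = -4 + \frac{4}{D}$ ($q{\left(D \right)} = - 4 \left(\frac{D}{D} - \frac{1}{D}\right) = - 4 \left(1 - \frac{1}{D}\right) = -4 + \frac{4}{D}$)
$\frac{1}{0 \cdot 13 + q{\left(22 \right)}} = \frac{1}{0 \cdot 13 - \left(4 - \frac{4}{22}\right)} = \frac{1}{0 + \left(-4 + 4 \cdot \frac{1}{22}\right)} = \frac{1}{0 + \left(-4 + \frac{2}{11}\right)} = \frac{1}{0 - \frac{42}{11}} = \frac{1}{- \frac{42}{11}} = - \frac{11}{42}$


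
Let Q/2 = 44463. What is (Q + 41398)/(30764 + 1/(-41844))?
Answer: 5453277456/1287288815 ≈ 4.2363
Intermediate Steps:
Q = 88926 (Q = 2*44463 = 88926)
(Q + 41398)/(30764 + 1/(-41844)) = (88926 + 41398)/(30764 + 1/(-41844)) = 130324/(30764 - 1/41844) = 130324/(1287288815/41844) = 130324*(41844/1287288815) = 5453277456/1287288815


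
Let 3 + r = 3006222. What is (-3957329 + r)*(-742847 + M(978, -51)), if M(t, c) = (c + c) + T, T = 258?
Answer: 706380837010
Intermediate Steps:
M(t, c) = 258 + 2*c (M(t, c) = (c + c) + 258 = 2*c + 258 = 258 + 2*c)
r = 3006219 (r = -3 + 3006222 = 3006219)
(-3957329 + r)*(-742847 + M(978, -51)) = (-3957329 + 3006219)*(-742847 + (258 + 2*(-51))) = -951110*(-742847 + (258 - 102)) = -951110*(-742847 + 156) = -951110*(-742691) = 706380837010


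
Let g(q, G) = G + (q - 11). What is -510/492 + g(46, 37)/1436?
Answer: -29039/29438 ≈ -0.98645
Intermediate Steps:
g(q, G) = -11 + G + q (g(q, G) = G + (-11 + q) = -11 + G + q)
-510/492 + g(46, 37)/1436 = -510/492 + (-11 + 37 + 46)/1436 = -510*1/492 + 72*(1/1436) = -85/82 + 18/359 = -29039/29438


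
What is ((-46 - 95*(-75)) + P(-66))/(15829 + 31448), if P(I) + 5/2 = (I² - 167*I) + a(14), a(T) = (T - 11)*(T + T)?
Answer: 45077/94554 ≈ 0.47673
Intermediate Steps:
a(T) = 2*T*(-11 + T) (a(T) = (-11 + T)*(2*T) = 2*T*(-11 + T))
P(I) = 163/2 + I² - 167*I (P(I) = -5/2 + ((I² - 167*I) + 2*14*(-11 + 14)) = -5/2 + ((I² - 167*I) + 2*14*3) = -5/2 + ((I² - 167*I) + 84) = -5/2 + (84 + I² - 167*I) = 163/2 + I² - 167*I)
((-46 - 95*(-75)) + P(-66))/(15829 + 31448) = ((-46 - 95*(-75)) + (163/2 + (-66)² - 167*(-66)))/(15829 + 31448) = ((-46 + 7125) + (163/2 + 4356 + 11022))/47277 = (7079 + 30919/2)*(1/47277) = (45077/2)*(1/47277) = 45077/94554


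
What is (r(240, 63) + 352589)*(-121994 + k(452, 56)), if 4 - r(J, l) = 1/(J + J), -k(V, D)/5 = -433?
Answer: -6760138615577/160 ≈ -4.2251e+10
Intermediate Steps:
k(V, D) = 2165 (k(V, D) = -5*(-433) = 2165)
r(J, l) = 4 - 1/(2*J) (r(J, l) = 4 - 1/(J + J) = 4 - 1/(2*J))
(r(240, 63) + 352589)*(-121994 + k(452, 56)) = ((4 - 1/2/240) + 352589)*(-121994 + 2165) = ((4 - 1/2*1/240) + 352589)*(-119829) = ((4 - 1/480) + 352589)*(-119829) = (1919/480 + 352589)*(-119829) = (169244639/480)*(-119829) = -6760138615577/160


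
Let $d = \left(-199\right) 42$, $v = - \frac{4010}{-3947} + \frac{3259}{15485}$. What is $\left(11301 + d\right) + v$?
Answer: $\frac{179949043308}{61119295} \approx 2944.2$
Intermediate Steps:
$v = \frac{74958123}{61119295}$ ($v = \left(-4010\right) \left(- \frac{1}{3947}\right) + 3259 \cdot \frac{1}{15485} = \frac{4010}{3947} + \frac{3259}{15485} = \frac{74958123}{61119295} \approx 1.2264$)
$d = -8358$
$\left(11301 + d\right) + v = \left(11301 - 8358\right) + \frac{74958123}{61119295} = 2943 + \frac{74958123}{61119295} = \frac{179949043308}{61119295}$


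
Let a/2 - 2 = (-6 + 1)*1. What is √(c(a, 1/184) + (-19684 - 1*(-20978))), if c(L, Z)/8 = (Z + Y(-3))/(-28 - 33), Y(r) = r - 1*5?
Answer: √2549185059/1403 ≈ 35.987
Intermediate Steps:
Y(r) = -5 + r (Y(r) = r - 5 = -5 + r)
a = -6 (a = 4 + 2*((-6 + 1)*1) = 4 + 2*(-5*1) = 4 + 2*(-5) = 4 - 10 = -6)
c(L, Z) = 64/61 - 8*Z/61 (c(L, Z) = 8*((Z + (-5 - 3))/(-28 - 33)) = 8*((Z - 8)/(-61)) = 8*((-8 + Z)*(-1/61)) = 8*(8/61 - Z/61) = 64/61 - 8*Z/61)
√(c(a, 1/184) + (-19684 - 1*(-20978))) = √((64/61 - 8/61/184) + (-19684 - 1*(-20978))) = √((64/61 - 8/61*1/184) + (-19684 + 20978)) = √((64/61 - 1/1403) + 1294) = √(1471/1403 + 1294) = √(1816953/1403) = √2549185059/1403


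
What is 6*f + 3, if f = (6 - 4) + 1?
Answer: 21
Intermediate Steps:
f = 3 (f = 2 + 1 = 3)
6*f + 3 = 6*3 + 3 = 18 + 3 = 21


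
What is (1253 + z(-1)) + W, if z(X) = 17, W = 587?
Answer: 1857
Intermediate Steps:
(1253 + z(-1)) + W = (1253 + 17) + 587 = 1270 + 587 = 1857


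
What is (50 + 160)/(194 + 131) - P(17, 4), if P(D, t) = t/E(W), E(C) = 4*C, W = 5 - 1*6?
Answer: 107/65 ≈ 1.6462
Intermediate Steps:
W = -1 (W = 5 - 6 = -1)
P(D, t) = -t/4 (P(D, t) = t/((4*(-1))) = t/(-4) = t*(-¼) = -t/4)
(50 + 160)/(194 + 131) - P(17, 4) = (50 + 160)/(194 + 131) - (-1)*4/4 = 210/325 - 1*(-1) = 210*(1/325) + 1 = 42/65 + 1 = 107/65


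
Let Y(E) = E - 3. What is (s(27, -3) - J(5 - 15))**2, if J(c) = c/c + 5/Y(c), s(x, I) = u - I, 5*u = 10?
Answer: 3249/169 ≈ 19.225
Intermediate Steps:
u = 2 (u = (1/5)*10 = 2)
Y(E) = -3 + E
s(x, I) = 2 - I
J(c) = 1 + 5/(-3 + c) (J(c) = c/c + 5/(-3 + c) = 1 + 5/(-3 + c))
(s(27, -3) - J(5 - 15))**2 = ((2 - 1*(-3)) - (2 + (5 - 15))/(-3 + (5 - 15)))**2 = ((2 + 3) - (2 - 10)/(-3 - 10))**2 = (5 - (-8)/(-13))**2 = (5 - (-1)*(-8)/13)**2 = (5 - 1*8/13)**2 = (5 - 8/13)**2 = (57/13)**2 = 3249/169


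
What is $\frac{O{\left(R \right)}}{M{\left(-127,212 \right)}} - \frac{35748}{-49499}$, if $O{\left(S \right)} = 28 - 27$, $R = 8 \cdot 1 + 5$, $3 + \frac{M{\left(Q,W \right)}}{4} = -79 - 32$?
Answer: $\frac{16251589}{22571544} \approx 0.72$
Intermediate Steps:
$M{\left(Q,W \right)} = -456$ ($M{\left(Q,W \right)} = -12 + 4 \left(-79 - 32\right) = -12 + 4 \left(-111\right) = -12 - 444 = -456$)
$R = 13$ ($R = 8 + 5 = 13$)
$O{\left(S \right)} = 1$
$\frac{O{\left(R \right)}}{M{\left(-127,212 \right)}} - \frac{35748}{-49499} = 1 \frac{1}{-456} - \frac{35748}{-49499} = 1 \left(- \frac{1}{456}\right) - - \frac{35748}{49499} = - \frac{1}{456} + \frac{35748}{49499} = \frac{16251589}{22571544}$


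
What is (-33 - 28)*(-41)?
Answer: 2501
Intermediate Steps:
(-33 - 28)*(-41) = -61*(-41) = 2501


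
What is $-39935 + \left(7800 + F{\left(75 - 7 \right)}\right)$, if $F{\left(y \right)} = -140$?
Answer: $-32275$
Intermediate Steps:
$-39935 + \left(7800 + F{\left(75 - 7 \right)}\right) = -39935 + \left(7800 - 140\right) = -39935 + 7660 = -32275$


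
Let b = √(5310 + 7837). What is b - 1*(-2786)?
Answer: 2786 + √13147 ≈ 2900.7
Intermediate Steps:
b = √13147 ≈ 114.66
b - 1*(-2786) = √13147 - 1*(-2786) = √13147 + 2786 = 2786 + √13147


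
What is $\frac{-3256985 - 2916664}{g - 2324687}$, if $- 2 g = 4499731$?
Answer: $\frac{12347298}{9149105} \approx 1.3496$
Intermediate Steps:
$g = - \frac{4499731}{2}$ ($g = \left(- \frac{1}{2}\right) 4499731 = - \frac{4499731}{2} \approx -2.2499 \cdot 10^{6}$)
$\frac{-3256985 - 2916664}{g - 2324687} = \frac{-3256985 - 2916664}{- \frac{4499731}{2} - 2324687} = - \frac{6173649}{- \frac{9149105}{2}} = \left(-6173649\right) \left(- \frac{2}{9149105}\right) = \frac{12347298}{9149105}$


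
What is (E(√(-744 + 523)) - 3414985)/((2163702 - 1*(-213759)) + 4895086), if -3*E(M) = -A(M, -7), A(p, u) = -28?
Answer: -10244983/21817641 ≈ -0.46957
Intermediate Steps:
E(M) = -28/3 (E(M) = -(-1)*(-28)/3 = -⅓*28 = -28/3)
(E(√(-744 + 523)) - 3414985)/((2163702 - 1*(-213759)) + 4895086) = (-28/3 - 3414985)/((2163702 - 1*(-213759)) + 4895086) = -10244983/(3*((2163702 + 213759) + 4895086)) = -10244983/(3*(2377461 + 4895086)) = -10244983/3/7272547 = -10244983/3*1/7272547 = -10244983/21817641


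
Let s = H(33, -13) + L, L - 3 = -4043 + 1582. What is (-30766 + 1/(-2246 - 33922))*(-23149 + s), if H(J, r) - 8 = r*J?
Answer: 2413543230441/3014 ≈ 8.0078e+8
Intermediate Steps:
H(J, r) = 8 + J*r (H(J, r) = 8 + r*J = 8 + J*r)
L = -2458 (L = 3 + (-4043 + 1582) = 3 - 2461 = -2458)
s = -2879 (s = (8 + 33*(-13)) - 2458 = (8 - 429) - 2458 = -421 - 2458 = -2879)
(-30766 + 1/(-2246 - 33922))*(-23149 + s) = (-30766 + 1/(-2246 - 33922))*(-23149 - 2879) = (-30766 + 1/(-36168))*(-26028) = (-30766 - 1/36168)*(-26028) = -1112744689/36168*(-26028) = 2413543230441/3014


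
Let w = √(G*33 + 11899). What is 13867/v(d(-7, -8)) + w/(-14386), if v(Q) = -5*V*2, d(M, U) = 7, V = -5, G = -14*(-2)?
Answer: 13867/50 - √12823/14386 ≈ 277.33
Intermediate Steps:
G = 28
v(Q) = 50 (v(Q) = -5*(-5)*2 = 25*2 = 50)
w = √12823 (w = √(28*33 + 11899) = √(924 + 11899) = √12823 ≈ 113.24)
13867/v(d(-7, -8)) + w/(-14386) = 13867/50 + √12823/(-14386) = 13867*(1/50) + √12823*(-1/14386) = 13867/50 - √12823/14386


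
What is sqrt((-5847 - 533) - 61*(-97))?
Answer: I*sqrt(463) ≈ 21.517*I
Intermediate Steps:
sqrt((-5847 - 533) - 61*(-97)) = sqrt(-6380 + 5917) = sqrt(-463) = I*sqrt(463)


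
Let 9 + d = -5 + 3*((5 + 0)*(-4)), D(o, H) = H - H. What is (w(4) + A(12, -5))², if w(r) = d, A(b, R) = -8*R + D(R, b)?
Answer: 1156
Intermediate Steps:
D(o, H) = 0
A(b, R) = -8*R (A(b, R) = -8*R + 0 = -8*R)
d = -74 (d = -9 + (-5 + 3*((5 + 0)*(-4))) = -9 + (-5 + 3*(5*(-4))) = -9 + (-5 + 3*(-20)) = -9 + (-5 - 60) = -9 - 65 = -74)
w(r) = -74
(w(4) + A(12, -5))² = (-74 - 8*(-5))² = (-74 + 40)² = (-34)² = 1156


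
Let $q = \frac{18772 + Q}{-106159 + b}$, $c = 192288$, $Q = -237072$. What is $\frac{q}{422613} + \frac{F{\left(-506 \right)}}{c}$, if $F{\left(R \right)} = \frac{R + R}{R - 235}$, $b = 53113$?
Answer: $\frac{747104290483}{44364274837390872} \approx 1.684 \cdot 10^{-5}$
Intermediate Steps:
$F{\left(R \right)} = \frac{2 R}{-235 + R}$
$q = \frac{109150}{26523}$ ($q = \frac{18772 - 237072}{-106159 + 53113} = - \frac{218300}{-53046} = \left(-218300\right) \left(- \frac{1}{53046}\right) = \frac{109150}{26523} \approx 4.1153$)
$\frac{q}{422613} + \frac{F{\left(-506 \right)}}{c} = \frac{109150}{26523 \cdot 422613} + \frac{2 \left(-506\right) \frac{1}{-235 - 506}}{192288} = \frac{109150}{26523} \cdot \frac{1}{422613} + 2 \left(-506\right) \frac{1}{-741} \cdot \frac{1}{192288} = \frac{109150}{11208964599} + 2 \left(-506\right) \left(- \frac{1}{741}\right) \frac{1}{192288} = \frac{109150}{11208964599} + \frac{1012}{741} \cdot \frac{1}{192288} = \frac{109150}{11208964599} + \frac{253}{35621352} = \frac{747104290483}{44364274837390872}$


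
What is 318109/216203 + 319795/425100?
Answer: 3144134989/1413967620 ≈ 2.2236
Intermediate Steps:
318109/216203 + 319795/425100 = 318109*(1/216203) + 319795*(1/425100) = 318109/216203 + 63959/85020 = 3144134989/1413967620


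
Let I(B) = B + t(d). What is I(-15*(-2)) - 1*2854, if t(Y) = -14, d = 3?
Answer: -2838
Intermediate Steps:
I(B) = -14 + B (I(B) = B - 14 = -14 + B)
I(-15*(-2)) - 1*2854 = (-14 - 15*(-2)) - 1*2854 = (-14 + 30) - 2854 = 16 - 2854 = -2838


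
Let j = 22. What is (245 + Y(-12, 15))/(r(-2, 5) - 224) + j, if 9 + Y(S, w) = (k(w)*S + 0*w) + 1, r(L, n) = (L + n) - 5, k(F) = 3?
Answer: 4771/226 ≈ 21.111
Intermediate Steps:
r(L, n) = -5 + L + n
Y(S, w) = -8 + 3*S (Y(S, w) = -9 + ((3*S + 0*w) + 1) = -9 + ((3*S + 0) + 1) = -9 + (3*S + 1) = -9 + (1 + 3*S) = -8 + 3*S)
(245 + Y(-12, 15))/(r(-2, 5) - 224) + j = (245 + (-8 + 3*(-12)))/((-5 - 2 + 5) - 224) + 22 = (245 + (-8 - 36))/(-2 - 224) + 22 = (245 - 44)/(-226) + 22 = 201*(-1/226) + 22 = -201/226 + 22 = 4771/226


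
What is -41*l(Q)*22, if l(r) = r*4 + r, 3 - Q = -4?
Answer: -31570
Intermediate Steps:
Q = 7 (Q = 3 - 1*(-4) = 3 + 4 = 7)
l(r) = 5*r (l(r) = 4*r + r = 5*r)
-41*l(Q)*22 = -205*7*22 = -41*35*22 = -1435*22 = -31570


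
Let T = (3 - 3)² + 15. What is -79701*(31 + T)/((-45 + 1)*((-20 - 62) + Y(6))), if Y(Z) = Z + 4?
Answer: -611041/528 ≈ -1157.3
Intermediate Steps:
T = 15 (T = 0² + 15 = 0 + 15 = 15)
Y(Z) = 4 + Z
-79701*(31 + T)/((-45 + 1)*((-20 - 62) + Y(6))) = -79701*(31 + 15)/((-45 + 1)*((-20 - 62) + (4 + 6))) = -79701*(-23/(22*(-82 + 10))) = -79701/(-44*1/46*(-72)) = -79701/((-22/23*(-72))) = -79701/1584/23 = -79701*23/1584 = -611041/528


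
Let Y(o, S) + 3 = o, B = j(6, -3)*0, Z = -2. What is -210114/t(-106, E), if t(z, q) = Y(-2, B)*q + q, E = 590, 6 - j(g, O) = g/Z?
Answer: 105057/1180 ≈ 89.031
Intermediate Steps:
j(g, O) = 6 + g/2 (j(g, O) = 6 - g/(-2) = 6 - g*(-1)/2 = 6 - (-1)*g/2 = 6 + g/2)
B = 0 (B = (6 + (1/2)*6)*0 = (6 + 3)*0 = 9*0 = 0)
Y(o, S) = -3 + o
t(z, q) = -4*q (t(z, q) = (-3 - 2)*q + q = -5*q + q = -4*q)
-210114/t(-106, E) = -210114/((-4*590)) = -210114/(-2360) = -210114*(-1/2360) = 105057/1180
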